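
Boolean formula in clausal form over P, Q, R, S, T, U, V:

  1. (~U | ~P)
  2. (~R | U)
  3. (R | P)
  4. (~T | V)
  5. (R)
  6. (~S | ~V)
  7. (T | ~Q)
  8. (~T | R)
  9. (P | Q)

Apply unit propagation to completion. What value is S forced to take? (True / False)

False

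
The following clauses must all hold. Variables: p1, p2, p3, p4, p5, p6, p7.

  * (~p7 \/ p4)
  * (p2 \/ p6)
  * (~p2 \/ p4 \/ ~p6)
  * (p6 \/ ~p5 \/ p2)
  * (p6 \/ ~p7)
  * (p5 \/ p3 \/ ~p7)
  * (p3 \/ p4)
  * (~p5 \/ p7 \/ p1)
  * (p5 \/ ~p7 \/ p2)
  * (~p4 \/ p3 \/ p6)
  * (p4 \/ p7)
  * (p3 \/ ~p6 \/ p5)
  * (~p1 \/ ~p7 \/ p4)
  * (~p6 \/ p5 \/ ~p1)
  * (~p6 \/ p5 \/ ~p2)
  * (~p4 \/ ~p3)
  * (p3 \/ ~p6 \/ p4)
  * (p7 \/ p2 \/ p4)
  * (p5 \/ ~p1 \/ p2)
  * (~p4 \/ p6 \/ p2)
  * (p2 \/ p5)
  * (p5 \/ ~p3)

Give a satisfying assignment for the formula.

p1=T, p2=T, p3=F, p4=T, p5=T, p6=T, p7=T

Check each clause:
  1. (~p7 \/ p4) — p4 is true.
  2. (p2 \/ p6) — p2 is true.
  3. (~p6 \/ ~p2 \/ p4) — p4 is true.
  4. (p2 \/ ~p5 \/ p6) — p2 is true.
  5. (~p7 \/ p6) — p6 is true.
  6. (p3 \/ ~p7 \/ p5) — p5 is true.
  7. (p4 \/ p3) — p4 is true.
  8. (p7 \/ ~p5 \/ p1) — p1 is true.
  9. (p5 \/ ~p7 \/ p2) — p2 is true.
  10. (p6 \/ ~p4 \/ p3) — p6 is true.
  11. (p7 \/ p4) — p4 is true.
  12. (p3 \/ ~p6 \/ p5) — p5 is true.
  13. (~p7 \/ ~p1 \/ p4) — p4 is true.
  14. (p5 \/ ~p1 \/ ~p6) — p5 is true.
  15. (~p6 \/ p5 \/ ~p2) — p5 is true.
  16. (~p3 \/ ~p4) — ~p3 is true.
  17. (p3 \/ p4 \/ ~p6) — p4 is true.
  18. (p7 \/ p4 \/ p2) — p2 is true.
  19. (p5 \/ ~p1 \/ p2) — p2 is true.
  20. (p2 \/ ~p4 \/ p6) — p2 is true.
  21. (p2 \/ p5) — p2 is true.
  22. (p5 \/ ~p3) — p5 is true.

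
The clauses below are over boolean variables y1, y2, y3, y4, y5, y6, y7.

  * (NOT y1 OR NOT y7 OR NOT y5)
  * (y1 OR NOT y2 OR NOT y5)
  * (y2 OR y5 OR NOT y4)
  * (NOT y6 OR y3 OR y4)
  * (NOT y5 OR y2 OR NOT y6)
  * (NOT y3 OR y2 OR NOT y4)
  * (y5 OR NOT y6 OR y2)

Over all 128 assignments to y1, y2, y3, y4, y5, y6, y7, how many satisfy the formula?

52

Case analysis on y2 and y5:
  y2=1, y5=1: 7 of the 32 assignments to (y1,y3,y4,y6,y7) work.
  y2=1, y5=0: y1, y7 free; 7 ways for (y3,y4,y6) × 2^2 = 28.
  y2=0, y5=1: 9 of the 32 assignments to (y1,y3,y4,y6,y7) work.
  y2=0, y5=0: forces y4=0; y6=0; y1, y3, y7 free → 2^3 = 8.
Total: 7 + 28 + 9 + 8 = 52.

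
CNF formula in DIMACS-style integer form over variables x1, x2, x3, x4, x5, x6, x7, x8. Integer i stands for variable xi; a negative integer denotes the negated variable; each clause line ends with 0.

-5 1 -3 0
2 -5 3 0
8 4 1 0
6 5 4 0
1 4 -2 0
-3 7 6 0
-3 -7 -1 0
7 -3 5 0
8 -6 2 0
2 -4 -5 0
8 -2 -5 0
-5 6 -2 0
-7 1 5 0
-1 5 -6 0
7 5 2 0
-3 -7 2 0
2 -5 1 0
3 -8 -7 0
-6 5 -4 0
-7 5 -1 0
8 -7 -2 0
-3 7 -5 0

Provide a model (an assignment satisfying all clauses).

x1=False, x2=True, x3=False, x4=True, x5=False, x6=False, x7=False, x8=True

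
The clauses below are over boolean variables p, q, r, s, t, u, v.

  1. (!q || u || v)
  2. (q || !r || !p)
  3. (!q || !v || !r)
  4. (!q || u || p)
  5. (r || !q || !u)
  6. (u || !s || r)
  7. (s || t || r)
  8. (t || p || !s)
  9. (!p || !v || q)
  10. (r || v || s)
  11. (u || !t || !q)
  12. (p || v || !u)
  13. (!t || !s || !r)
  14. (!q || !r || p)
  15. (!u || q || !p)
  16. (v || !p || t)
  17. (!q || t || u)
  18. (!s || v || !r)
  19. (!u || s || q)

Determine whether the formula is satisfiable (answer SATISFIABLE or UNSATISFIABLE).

Set p = False and propagate.
The remaining clauses are satisfied by q = False, r = True, s = False, t = False, u = False, v = True.
Every clause has at least one true literal under this assignment.
So p=0, q=0, r=1, s=0, t=0, u=0, v=1 is a satisfying assignment.

SATISFIABLE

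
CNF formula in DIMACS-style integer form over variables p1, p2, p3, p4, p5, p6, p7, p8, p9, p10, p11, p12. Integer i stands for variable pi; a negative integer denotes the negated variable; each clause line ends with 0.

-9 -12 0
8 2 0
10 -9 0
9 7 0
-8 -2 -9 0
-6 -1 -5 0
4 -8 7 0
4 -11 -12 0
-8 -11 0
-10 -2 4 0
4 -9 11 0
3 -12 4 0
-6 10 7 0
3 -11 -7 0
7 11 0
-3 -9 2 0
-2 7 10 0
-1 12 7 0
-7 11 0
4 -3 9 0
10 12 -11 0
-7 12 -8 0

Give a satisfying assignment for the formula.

p4 occurs only positively in the remaining clauses — set p4 = True.
Pure literal: p6 appears only negated; assign p6 = False.
Branch on p1: take p1 = True.
Set p2 = True and propagate.
Branch on p3: take p3 = True.
The remaining clauses are satisfied by p5 = True, p7 = True, p8 = False, p9 = False, p10 = True, p11 = True, p12 = True.
Check each clause:
  1. {¬p9, ¬p12} — ¬p9 is true.
  2. {p8, p2} — p2 is true.
  3. {p10, ¬p9} — p10 is true.
  4. {p9, p7} — p7 is true.
  5. {¬p2, ¬p9, ¬p8} — ¬p8 is true.
  6. {¬p1, ¬p6, ¬p5} — ¬p6 is true.
  7. {p4, ¬p8, p7} — ¬p8 is true.
  8. {p4, ¬p12, ¬p11} — p4 is true.
  9. {¬p11, ¬p8} — ¬p8 is true.
  10. {p4, ¬p2, ¬p10} — p4 is true.
  11. {¬p9, p11, p4} — p11 is true.
  12. {¬p12, p3, p4} — p3 is true.
  13. {¬p6, p7, p10} — ¬p6 is true.
  14. {¬p7, ¬p11, p3} — p3 is true.
  15. {p7, p11} — p11 is true.
  16. {¬p9, ¬p3, p2} — p2 is true.
  17. {p7, p10, ¬p2} — p10 is true.
  18. {p7, ¬p1, p12} — p12 is true.
  19. {p11, ¬p7} — p11 is true.
  20. {¬p3, p4, p9} — p4 is true.
  21. {p12, ¬p11, p10} — p10 is true.
  22. {p12, ¬p7, ¬p8} — ¬p8 is true.

p1=T  p2=T  p3=T  p4=T  p5=T  p6=F  p7=T  p8=F  p9=F  p10=T  p11=T  p12=T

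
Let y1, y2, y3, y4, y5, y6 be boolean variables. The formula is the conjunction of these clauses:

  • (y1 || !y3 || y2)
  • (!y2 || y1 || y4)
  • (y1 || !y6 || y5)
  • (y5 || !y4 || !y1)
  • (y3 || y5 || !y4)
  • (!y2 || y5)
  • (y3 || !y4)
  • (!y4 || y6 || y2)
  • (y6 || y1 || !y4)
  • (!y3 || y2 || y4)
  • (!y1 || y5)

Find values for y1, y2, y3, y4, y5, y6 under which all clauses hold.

y1=0, y2=1, y3=1, y4=1, y5=1, y6=1

Check each clause:
  1. (!y3 || y2 || y1) — y2 is true.
  2. (!y2 || y4 || y1) — y4 is true.
  3. (y1 || y5 || !y6) — y5 is true.
  4. (y5 || !y4 || !y1) — y5 is true.
  5. (!y4 || y5 || y3) — y3 is true.
  6. (y5 || !y2) — y5 is true.
  7. (!y4 || y3) — y3 is true.
  8. (y2 || !y4 || y6) — y2 is true.
  9. (y6 || !y4 || y1) — y6 is true.
  10. (y2 || !y3 || y4) — y2 is true.
  11. (!y1 || y5) — y5 is true.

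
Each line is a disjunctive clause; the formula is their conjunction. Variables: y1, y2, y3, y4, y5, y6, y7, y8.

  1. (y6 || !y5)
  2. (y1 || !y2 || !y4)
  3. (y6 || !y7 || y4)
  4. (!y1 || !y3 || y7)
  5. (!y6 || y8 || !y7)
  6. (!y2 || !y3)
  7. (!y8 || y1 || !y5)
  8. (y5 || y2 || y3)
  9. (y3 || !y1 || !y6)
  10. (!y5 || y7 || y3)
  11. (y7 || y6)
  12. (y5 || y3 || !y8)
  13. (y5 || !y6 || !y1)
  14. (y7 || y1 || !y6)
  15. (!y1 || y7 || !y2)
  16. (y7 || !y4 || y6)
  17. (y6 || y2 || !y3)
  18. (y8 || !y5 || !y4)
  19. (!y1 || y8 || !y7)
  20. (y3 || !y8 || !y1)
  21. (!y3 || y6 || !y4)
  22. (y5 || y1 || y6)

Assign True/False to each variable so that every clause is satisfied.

y1=F, y2=F, y3=T, y4=F, y5=F, y6=T, y7=T, y8=T

Branch on y1: take y1 = False.
Set y2 = False and propagate.
Branch on y3: take y3 = True.
  then y6 is forced to True.
  then y7 is forced to True.
  then y8 is forced to True.
  then y5 is forced to False.
y4 is now unconstrained; take y4 = False.
Every clause has at least one true literal under this assignment.
Check each clause:
  1. (!y5 || y6) — !y5 is true.
  2. (y1 || !y4 || !y2) — !y4 is true.
  3. (y4 || !y7 || y6) — y6 is true.
  4. (y7 || !y3 || !y1) — !y1 is true.
  5. (!y7 || !y6 || y8) — y8 is true.
  6. (!y3 || !y2) — !y2 is true.
  7. (!y5 || !y8 || y1) — !y5 is true.
  8. (y5 || y2 || y3) — y3 is true.
  9. (y3 || !y6 || !y1) — y3 is true.
  10. (!y5 || y7 || y3) — y3 is true.
  11. (y7 || y6) — y6 is true.
  12. (y3 || y5 || !y8) — y3 is true.
  13. (y5 || !y1 || !y6) — !y1 is true.
  14. (y1 || !y6 || y7) — y7 is true.
  15. (!y2 || !y1 || y7) — y7 is true.
  16. (y6 || y7 || !y4) — !y4 is true.
  17. (!y3 || y2 || y6) — y6 is true.
  18. (!y5 || y8 || !y4) — y8 is true.
  19. (!y1 || !y7 || y8) — y8 is true.
  20. (!y1 || !y8 || y3) — y3 is true.
  21. (!y4 || y6 || !y3) — !y4 is true.
  22. (y5 || y1 || y6) — y6 is true.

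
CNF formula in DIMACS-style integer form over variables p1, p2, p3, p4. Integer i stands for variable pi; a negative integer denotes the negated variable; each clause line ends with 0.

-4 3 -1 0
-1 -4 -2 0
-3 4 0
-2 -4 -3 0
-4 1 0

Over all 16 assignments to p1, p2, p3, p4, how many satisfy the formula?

The models are:
  p1=0 p2=0 p3=0 p4=0
  p1=0 p2=1 p3=0 p4=0
  p1=1 p2=0 p3=0 p4=0
  p1=1 p2=0 p3=1 p4=1
  p1=1 p2=1 p3=0 p4=0
That's 5 in total.

5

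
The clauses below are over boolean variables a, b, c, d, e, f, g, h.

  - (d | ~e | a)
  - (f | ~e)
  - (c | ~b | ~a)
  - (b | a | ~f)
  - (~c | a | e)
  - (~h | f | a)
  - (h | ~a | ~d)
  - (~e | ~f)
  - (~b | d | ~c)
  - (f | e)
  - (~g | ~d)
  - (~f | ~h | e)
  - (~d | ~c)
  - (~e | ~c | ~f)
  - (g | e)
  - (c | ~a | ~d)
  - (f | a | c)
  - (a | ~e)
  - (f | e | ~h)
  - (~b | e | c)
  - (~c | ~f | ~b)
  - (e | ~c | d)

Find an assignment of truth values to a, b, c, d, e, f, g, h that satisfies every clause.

a=T, b=F, c=F, d=F, e=F, f=T, g=T, h=F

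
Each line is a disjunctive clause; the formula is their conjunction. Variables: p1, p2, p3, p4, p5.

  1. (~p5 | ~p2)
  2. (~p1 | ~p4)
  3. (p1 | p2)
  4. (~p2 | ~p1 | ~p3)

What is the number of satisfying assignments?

Split on p1, then p2.
  p1=T, p2=T: remaining (p3,p4,p5) ∈ {(F,F,F)} — 1.
  p1=T, p2=F: remaining (p3,p4,p5) ∈ {(F,F,F); (F,F,T); (T,F,F); (T,F,T)} — 4.
  p1=F, p2=T: remaining (p3,p4,p5) ∈ {(F,F,F); (F,T,F); (T,F,F); (T,T,F)} — 4.
  p1=F, p2=F: a clause becomes empty — 0.
Total: 1 + 4 + 4 + 0 = 9.

9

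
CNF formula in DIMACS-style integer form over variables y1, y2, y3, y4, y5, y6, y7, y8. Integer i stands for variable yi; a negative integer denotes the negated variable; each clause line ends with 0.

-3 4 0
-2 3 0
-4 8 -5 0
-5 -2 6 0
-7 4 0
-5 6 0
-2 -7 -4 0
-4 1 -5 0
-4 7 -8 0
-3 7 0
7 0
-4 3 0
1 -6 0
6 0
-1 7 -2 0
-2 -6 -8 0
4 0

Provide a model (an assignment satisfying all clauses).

y1 = T, y2 = F, y3 = T, y4 = T, y5 = F, y6 = T, y7 = T, y8 = F

The clause (y7) is unit: y7 must be True.
The clause (y4) is unit: y4 must be True.
Unit propagation: (¬y2) forces y2 = False.
Unit propagation: (y3) forces y3 = True.
The clause (y6) is unit: y6 must be True.
(y1) is a unit clause, so y1 = True.
Pure literal: y5 appears only negated; assign y5 = False.
y8 is now unconstrained; take y8 = False.
Every clause has at least one true literal under this assignment.
Check each clause:
  1. {¬y3, y4} — y4 is true.
  2. {¬y2, y3} — y3 is true.
  3. {y8, ¬y5, ¬y4} — ¬y5 is true.
  4. {¬y5, y6, ¬y2} — ¬y5 is true.
  5. {y4, ¬y7} — y4 is true.
  6. {y6, ¬y5} — ¬y5 is true.
  7. {¬y2, ¬y4, ¬y7} — ¬y2 is true.
  8. {¬y4, y1, ¬y5} — y1 is true.
  9. {¬y8, y7, ¬y4} — ¬y8 is true.
  10. {y7, ¬y3} — y7 is true.
  11. {y7} — y7 is true.
  12. {y3, ¬y4} — y3 is true.
  13. {y1, ¬y6} — y1 is true.
  14. {y6} — y6 is true.
  15. {¬y1, ¬y2, y7} — ¬y2 is true.
  16. {¬y2, ¬y8, ¬y6} — ¬y8 is true.
  17. {y4} — y4 is true.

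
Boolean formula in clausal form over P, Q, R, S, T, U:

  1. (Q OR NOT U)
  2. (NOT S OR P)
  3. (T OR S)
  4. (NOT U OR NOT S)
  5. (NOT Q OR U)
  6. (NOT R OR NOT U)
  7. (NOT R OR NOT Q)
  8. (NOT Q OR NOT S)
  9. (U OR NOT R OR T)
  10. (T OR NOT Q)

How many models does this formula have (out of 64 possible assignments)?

Split on Q, then U.
  Q=T, U=T: remaining (P,R,S,T) ∈ {(F,F,F,T); (T,F,F,T)} — 2.
  Q=T, U=F: a clause becomes empty — 0.
  Q=F, U=T: a clause becomes empty — 0.
  Q=F, U=F: 7 of the 16 assignments to (P,R,S,T) work.
Total: 2 + 0 + 0 + 7 = 9.

9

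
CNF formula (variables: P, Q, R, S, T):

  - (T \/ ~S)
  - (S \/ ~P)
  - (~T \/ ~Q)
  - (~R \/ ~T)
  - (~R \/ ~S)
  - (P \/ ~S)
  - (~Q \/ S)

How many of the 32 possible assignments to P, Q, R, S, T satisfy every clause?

Satisfying assignments:
  P=0 Q=0 R=0 S=0 T=0
  P=0 Q=0 R=0 S=0 T=1
  P=0 Q=0 R=1 S=0 T=0
  P=1 Q=0 R=0 S=1 T=1
Count: 4.

4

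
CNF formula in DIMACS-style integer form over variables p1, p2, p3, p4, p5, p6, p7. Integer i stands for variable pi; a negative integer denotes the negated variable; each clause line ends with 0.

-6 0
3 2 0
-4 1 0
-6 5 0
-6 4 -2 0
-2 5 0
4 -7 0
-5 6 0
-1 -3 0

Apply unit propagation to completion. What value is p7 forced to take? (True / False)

(¬p6) stands alone — p6 = False.
(p6 ∨ ¬p5): since p6 = False, the clause reduces to (¬p5). p5 = False.
From (¬p2 ∨ p5) and p5 = False: p2 = False.
From (p2 ∨ p3) and p2 = False: p3 = True.
(¬p1 ∨ ¬p3) with p3 = True leaves only ¬p1, so p1 = False.
(¬p4 ∨ p1) with p1 = False leaves only ¬p4, so p4 = False.
(¬p7 ∨ p4) with p4 = False leaves only ¬p7, so p7 = False.

False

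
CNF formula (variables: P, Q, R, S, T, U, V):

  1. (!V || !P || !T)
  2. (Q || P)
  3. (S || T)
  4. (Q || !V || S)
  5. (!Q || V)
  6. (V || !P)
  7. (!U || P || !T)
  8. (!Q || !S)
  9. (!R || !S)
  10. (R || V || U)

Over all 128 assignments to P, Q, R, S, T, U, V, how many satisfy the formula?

4

Satisfying assignments:
  P=F Q=T R=F S=F T=T U=F V=T
  P=F Q=T R=T S=F T=T U=F V=T
  P=T Q=F R=F S=T T=F U=F V=T
  P=T Q=F R=F S=T T=F U=T V=T
Count: 4.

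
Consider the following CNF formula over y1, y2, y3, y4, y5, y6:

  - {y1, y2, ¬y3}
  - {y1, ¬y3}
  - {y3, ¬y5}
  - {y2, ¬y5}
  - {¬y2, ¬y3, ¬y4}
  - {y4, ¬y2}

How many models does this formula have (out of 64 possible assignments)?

16

Case analysis on y2 and y3:
  y2=1, y3=1: a clause becomes empty — 0.
  y2=1, y3=0: remaining (y1,y4,y5,y6) ∈ {(0,1,0,0); (0,1,0,1); (1,1,0,0); (1,1,0,1)} — 4.
  y2=0, y3=1: remaining (y1,y4,y5,y6) ∈ {(1,0,0,0); (1,0,0,1); (1,1,0,0); (1,1,0,1)} — 4.
  y2=0, y3=0: forces y5=0; y1, y4, y6 free → 2^3 = 8.
Total: 0 + 4 + 4 + 8 = 16.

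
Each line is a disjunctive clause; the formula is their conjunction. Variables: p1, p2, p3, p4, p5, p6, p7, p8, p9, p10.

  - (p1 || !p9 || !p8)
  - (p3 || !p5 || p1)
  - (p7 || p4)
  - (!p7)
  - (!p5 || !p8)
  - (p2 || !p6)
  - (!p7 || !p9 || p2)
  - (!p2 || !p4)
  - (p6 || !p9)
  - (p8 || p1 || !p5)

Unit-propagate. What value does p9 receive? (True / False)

False

(!p7) is a unit clause: p7 = False.
In (p4 || p7), p7 is now false; p4 must hold, so p4 = True.
From (!p4 || !p2) and p4 = True: p2 = False.
(p2 || !p6): since p2 = False, the clause reduces to (!p6). p6 = False.
(p6 || !p9): since p6 = False, the clause reduces to (!p9). p9 = False.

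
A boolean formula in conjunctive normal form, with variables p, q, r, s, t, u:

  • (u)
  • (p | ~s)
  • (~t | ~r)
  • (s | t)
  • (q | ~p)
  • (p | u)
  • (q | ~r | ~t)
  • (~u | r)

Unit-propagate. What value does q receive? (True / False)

True

(u) is a unit clause: u = True.
In (~u | r), ~u is now false; r must hold, so r = True.
(~t | ~r): since r = True, the clause reduces to (~t). t = False.
From (s | t) and t = False: s = True.
In (p | ~s), ~s is now false; p must hold, so p = True.
(~p | q) with p = True leaves only q, so q = True.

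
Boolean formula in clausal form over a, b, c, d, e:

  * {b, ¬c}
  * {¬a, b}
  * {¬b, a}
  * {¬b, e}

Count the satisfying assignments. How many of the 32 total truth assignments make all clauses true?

8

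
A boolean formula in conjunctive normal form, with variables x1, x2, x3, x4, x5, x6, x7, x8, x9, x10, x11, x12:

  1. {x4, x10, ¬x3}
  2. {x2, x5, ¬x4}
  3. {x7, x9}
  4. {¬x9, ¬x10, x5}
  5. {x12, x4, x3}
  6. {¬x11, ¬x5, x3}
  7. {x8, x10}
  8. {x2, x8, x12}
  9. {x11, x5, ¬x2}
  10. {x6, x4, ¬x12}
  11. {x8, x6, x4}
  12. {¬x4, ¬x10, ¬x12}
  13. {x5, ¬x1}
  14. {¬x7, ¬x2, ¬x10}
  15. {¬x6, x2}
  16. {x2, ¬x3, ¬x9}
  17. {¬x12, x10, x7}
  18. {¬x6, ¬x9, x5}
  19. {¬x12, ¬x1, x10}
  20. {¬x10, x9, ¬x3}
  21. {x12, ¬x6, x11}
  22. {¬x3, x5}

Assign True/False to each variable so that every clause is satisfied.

x1 occurs only negated in the remaining clauses — set x1 = False.
Pure literal: x8 appears only positively; assign x8 = True.
Branch on x2: take x2 = True.
Branch on x3: take x3 = False.
Branch on x4: take x4 = True.
For the remaining variables, x5 = True, x6 = False, x7 = True, x9 = False, x10 = False, x11 = False, x12 = True works.
Every clause has at least one true literal under this assignment.

x1 = 0, x2 = 1, x3 = 0, x4 = 1, x5 = 1, x6 = 0, x7 = 1, x8 = 1, x9 = 0, x10 = 0, x11 = 0, x12 = 1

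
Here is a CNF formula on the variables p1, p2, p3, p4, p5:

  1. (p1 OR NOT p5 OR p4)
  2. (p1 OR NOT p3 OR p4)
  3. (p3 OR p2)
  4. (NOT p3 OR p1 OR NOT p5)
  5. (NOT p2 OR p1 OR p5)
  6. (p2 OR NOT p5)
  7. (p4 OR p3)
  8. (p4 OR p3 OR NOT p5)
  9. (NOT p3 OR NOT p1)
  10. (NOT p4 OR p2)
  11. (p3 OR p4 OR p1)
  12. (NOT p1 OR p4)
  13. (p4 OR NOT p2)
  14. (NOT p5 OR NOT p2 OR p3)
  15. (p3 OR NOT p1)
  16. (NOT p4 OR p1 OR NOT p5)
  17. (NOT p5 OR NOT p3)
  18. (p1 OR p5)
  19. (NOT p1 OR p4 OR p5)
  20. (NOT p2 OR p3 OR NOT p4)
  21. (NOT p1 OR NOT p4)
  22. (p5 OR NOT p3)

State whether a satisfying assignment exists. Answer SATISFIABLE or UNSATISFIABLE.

p1 = True:
  propagation gives p3=False; an empty clause results — contradiction.
p1 = False:
  propagation gives p5=True, p4=True; an empty clause results — contradiction.
Every branch closes, so no satisfying assignment exists.

UNSATISFIABLE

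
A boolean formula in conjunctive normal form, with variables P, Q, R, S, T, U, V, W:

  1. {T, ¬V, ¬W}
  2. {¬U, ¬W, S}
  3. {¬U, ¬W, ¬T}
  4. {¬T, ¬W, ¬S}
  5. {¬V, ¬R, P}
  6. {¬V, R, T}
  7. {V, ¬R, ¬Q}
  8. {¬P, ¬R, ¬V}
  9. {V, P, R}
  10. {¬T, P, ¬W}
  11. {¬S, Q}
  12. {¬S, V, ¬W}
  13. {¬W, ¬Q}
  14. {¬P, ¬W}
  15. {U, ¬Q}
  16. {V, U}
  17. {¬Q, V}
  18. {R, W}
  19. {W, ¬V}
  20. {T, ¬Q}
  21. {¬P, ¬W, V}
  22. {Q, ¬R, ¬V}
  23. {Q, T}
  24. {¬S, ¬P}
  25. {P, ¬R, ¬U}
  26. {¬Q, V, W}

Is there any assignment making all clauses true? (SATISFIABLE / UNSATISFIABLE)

SATISFIABLE

Try P = True.
  then W is forced to False.
  then R is forced to True.
  then V is forced to False.
  then Q is forced to False.
  then S is forced to False.
  then U is forced to True.
  then T is forced to True.
Every clause has at least one true literal under this assignment.
So P = T, Q = F, R = T, S = F, T = T, U = T, V = F, W = F is a satisfying assignment.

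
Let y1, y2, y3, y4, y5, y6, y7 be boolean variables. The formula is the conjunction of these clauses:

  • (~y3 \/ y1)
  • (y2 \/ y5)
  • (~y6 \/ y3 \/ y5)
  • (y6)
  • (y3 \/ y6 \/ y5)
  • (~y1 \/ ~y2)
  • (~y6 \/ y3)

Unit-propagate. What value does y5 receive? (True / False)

True

Unit clause (y6) sets y6 = True.
(y3 \/ ~y6) with y6 = True leaves only y3, so y3 = True.
(~y3 \/ y1) with y3 = True leaves only y1, so y1 = True.
(~y1 \/ ~y2) with y1 = True leaves only ~y2, so y2 = False.
(y2 \/ y5): since y2 = False, the clause reduces to (y5). y5 = True.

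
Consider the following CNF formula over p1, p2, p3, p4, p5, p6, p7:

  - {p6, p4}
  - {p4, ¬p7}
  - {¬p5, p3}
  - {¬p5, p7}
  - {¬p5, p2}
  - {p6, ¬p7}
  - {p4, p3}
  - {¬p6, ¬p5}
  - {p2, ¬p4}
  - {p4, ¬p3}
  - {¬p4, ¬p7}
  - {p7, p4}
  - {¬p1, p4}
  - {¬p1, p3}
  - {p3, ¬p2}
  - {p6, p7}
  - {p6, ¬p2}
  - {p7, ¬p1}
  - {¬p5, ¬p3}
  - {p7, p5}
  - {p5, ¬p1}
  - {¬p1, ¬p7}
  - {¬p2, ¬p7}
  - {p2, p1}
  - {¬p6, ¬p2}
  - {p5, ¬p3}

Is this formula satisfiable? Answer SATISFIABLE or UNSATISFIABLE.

UNSATISFIABLE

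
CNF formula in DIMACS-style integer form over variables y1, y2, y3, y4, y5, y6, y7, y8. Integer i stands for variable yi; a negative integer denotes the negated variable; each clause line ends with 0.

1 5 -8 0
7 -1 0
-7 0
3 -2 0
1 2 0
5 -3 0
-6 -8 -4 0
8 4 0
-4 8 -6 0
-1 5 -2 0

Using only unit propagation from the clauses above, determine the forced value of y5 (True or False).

True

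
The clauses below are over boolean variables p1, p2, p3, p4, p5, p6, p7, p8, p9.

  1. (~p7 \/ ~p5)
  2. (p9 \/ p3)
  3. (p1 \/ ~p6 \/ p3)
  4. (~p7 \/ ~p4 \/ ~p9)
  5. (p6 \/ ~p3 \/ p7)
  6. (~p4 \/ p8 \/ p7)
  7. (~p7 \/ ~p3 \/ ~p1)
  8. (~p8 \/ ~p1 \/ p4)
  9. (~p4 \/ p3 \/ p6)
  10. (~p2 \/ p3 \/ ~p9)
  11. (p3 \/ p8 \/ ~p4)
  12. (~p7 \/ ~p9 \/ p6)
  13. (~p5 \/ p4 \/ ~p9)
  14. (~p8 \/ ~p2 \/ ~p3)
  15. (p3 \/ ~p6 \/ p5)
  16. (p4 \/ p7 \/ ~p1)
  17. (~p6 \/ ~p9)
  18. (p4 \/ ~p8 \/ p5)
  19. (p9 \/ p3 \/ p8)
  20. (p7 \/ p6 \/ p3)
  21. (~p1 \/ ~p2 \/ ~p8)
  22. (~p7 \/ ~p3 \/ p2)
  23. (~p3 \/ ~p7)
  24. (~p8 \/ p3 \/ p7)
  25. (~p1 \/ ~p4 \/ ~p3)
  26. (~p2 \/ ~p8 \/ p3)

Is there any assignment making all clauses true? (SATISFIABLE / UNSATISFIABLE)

SATISFIABLE

Set p1 = False and propagate.
For the remaining variables, p2 = False, p3 = True, p4 = False, p5 = False, p6 = True, p7 = False, p8 = False, p9 = False works.
So p1=0  p2=0  p3=1  p4=0  p5=0  p6=1  p7=0  p8=0  p9=0 is a satisfying assignment.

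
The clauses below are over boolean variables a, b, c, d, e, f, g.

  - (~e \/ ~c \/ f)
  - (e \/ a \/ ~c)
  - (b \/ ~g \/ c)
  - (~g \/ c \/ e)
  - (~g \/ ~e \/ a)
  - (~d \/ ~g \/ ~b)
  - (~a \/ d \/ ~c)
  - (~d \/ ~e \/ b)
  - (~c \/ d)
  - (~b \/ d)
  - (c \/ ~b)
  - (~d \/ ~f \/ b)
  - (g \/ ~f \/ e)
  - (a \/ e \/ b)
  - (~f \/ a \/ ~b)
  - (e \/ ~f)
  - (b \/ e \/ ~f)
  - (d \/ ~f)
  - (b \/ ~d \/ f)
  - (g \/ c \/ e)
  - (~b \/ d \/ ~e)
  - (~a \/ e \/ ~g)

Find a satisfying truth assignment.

Branch on a: take a = False.
For the remaining variables, b = False, c = False, d = False, e = True, f = False, g = False works.
Every clause has at least one true literal under this assignment.

a=F, b=F, c=F, d=F, e=T, f=F, g=F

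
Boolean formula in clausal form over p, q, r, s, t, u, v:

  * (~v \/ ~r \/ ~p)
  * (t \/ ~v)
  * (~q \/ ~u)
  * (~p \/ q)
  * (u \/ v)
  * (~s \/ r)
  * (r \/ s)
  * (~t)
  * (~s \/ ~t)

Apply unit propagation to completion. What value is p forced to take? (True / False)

False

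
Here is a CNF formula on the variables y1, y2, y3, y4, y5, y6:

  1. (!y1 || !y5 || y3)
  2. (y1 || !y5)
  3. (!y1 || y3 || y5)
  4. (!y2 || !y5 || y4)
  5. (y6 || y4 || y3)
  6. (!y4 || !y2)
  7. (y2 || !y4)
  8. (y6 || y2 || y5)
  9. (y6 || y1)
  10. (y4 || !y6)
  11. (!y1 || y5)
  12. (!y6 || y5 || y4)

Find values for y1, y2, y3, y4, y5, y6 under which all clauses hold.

Pure literal: y3 appears only positively; assign y3 = True.
Branch on y1: take y1 = True.
  then y5 is forced to True.
Try y2 = False.
  then y4 is forced to False.
  then y6 is forced to False.

y1 = 1, y2 = 0, y3 = 1, y4 = 0, y5 = 1, y6 = 0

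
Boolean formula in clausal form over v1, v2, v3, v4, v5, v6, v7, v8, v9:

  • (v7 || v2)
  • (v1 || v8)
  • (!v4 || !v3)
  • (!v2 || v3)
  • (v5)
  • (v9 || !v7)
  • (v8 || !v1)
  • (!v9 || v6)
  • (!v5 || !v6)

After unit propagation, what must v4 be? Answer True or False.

(v5) is a unit clause: v5 = True.
In (!v5 || !v6), !v5 is now false; !v6 must hold, so v6 = False.
From (!v9 || v6) and v6 = False: v9 = False.
(!v7 || v9): since v9 = False, the clause reduces to (!v7). v7 = False.
From (v7 || v2) and v7 = False: v2 = True.
In (!v2 || v3), !v2 is now false; v3 must hold, so v3 = True.
(!v3 || !v4) with v3 = True leaves only !v4, so v4 = False.

False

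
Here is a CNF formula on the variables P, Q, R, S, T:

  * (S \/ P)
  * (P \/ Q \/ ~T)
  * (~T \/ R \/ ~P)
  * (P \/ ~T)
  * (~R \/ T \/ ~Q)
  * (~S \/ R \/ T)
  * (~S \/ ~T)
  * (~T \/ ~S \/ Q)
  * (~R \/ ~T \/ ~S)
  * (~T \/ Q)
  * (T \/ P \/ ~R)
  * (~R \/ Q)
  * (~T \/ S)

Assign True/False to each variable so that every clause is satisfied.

P=T, Q=F, R=F, S=F, T=F

Set P = True and propagate.
Branch on Q: take Q = False.
  then T is forced to False.
  then R is forced to False.
  then S is forced to False.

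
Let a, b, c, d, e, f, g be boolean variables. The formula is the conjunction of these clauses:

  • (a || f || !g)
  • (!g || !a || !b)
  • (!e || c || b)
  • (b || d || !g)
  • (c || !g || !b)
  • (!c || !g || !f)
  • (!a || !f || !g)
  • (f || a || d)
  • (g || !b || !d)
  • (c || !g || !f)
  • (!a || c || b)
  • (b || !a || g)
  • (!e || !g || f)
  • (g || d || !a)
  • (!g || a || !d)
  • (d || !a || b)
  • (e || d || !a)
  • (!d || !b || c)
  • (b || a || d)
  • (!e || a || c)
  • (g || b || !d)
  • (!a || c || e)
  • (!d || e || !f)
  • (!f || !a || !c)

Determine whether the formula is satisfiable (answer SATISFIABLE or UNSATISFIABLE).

Set a = False and propagate.
Branch on b: take b = True.
Branch on c: take c = True.
For the remaining variables, d = False, e = False, f = True, g = False works.
So a = F, b = T, c = T, d = F, e = F, f = T, g = F is a satisfying assignment.

SATISFIABLE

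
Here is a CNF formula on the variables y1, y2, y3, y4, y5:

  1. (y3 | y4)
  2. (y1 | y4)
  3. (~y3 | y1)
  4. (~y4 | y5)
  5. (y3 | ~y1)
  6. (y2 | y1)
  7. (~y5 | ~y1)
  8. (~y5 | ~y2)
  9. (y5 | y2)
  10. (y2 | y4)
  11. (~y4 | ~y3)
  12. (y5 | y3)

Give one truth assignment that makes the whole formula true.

y1=T, y2=T, y3=T, y4=F, y5=F

Branch on y1: take y1 = True.
  then y3 is forced to True.
  then y5 is forced to False.
  then y4 is forced to False.
  then y2 is forced to True.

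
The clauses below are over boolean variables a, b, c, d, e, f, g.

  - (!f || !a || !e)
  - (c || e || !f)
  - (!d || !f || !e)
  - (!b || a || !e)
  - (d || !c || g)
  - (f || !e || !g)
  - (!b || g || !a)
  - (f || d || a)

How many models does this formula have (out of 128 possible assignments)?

Case analysis on e and f:
  e=1, f=1: remaining (a,b,c,d,g) ∈ {(0,0,0,0,0); (0,0,0,0,1); (0,0,1,0,1)} — 3.
  e=1, f=0: 5 of the 32 assignments to (a,b,c,d,g) work.
  e=0, f=1: 11 of the 32 assignments to (a,b,c,d,g) work.
  e=0, f=0: 19 of the 32 assignments to (a,b,c,d,g) work.
Total: 3 + 5 + 11 + 19 = 38.

38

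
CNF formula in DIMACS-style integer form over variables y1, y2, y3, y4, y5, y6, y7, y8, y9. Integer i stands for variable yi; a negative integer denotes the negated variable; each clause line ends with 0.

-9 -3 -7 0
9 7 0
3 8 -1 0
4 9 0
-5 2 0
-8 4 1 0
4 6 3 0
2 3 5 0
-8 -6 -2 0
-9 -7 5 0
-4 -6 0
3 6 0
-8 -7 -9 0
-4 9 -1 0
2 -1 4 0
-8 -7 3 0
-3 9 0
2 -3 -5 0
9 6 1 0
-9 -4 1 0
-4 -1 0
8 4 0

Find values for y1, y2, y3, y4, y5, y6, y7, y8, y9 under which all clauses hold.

Set y1 = True and propagate.
  then y4 is forced to False.
  then y9 is forced to True.
  then y2 is forced to True.
  then y8 is forced to True.
  then y6 is forced to False.
  then y3 is forced to True.
  then y7 is forced to False.
y5 is now unconstrained; take y5 = False.
Check each clause:
  1. {¬y9, ¬y3, ¬y7} — ¬y7 is true.
  2. {y9, y7} — y9 is true.
  3. {y3, ¬y1, y8} — y8 is true.
  4. {y4, y9} — y9 is true.
  5. {¬y5, y2} — y2 is true.
  6. {y4, y1, ¬y8} — y1 is true.
  7. {y6, y4, y3} — y3 is true.
  8. {y2, y5, y3} — y2 is true.
  9. {¬y2, ¬y6, ¬y8} — ¬y6 is true.
  10. {y5, ¬y9, ¬y7} — ¬y7 is true.
  11. {¬y4, ¬y6} — ¬y6 is true.
  12. {y3, y6} — y3 is true.
  13. {¬y8, ¬y7, ¬y9} — ¬y7 is true.
  14. {¬y4, y9, ¬y1} — y9 is true.
  15. {y4, y2, ¬y1} — y2 is true.
  16. {y3, ¬y7, ¬y8} — ¬y7 is true.
  17. {y9, ¬y3} — y9 is true.
  18. {¬y5, y2, ¬y3} — y2 is true.
  19. {y6, y1, y9} — y9 is true.
  20. {¬y4, ¬y9, y1} — y1 is true.
  21. {¬y4, ¬y1} — ¬y4 is true.
  22. {y8, y4} — y8 is true.

y1 = T, y2 = T, y3 = T, y4 = F, y5 = F, y6 = F, y7 = F, y8 = T, y9 = T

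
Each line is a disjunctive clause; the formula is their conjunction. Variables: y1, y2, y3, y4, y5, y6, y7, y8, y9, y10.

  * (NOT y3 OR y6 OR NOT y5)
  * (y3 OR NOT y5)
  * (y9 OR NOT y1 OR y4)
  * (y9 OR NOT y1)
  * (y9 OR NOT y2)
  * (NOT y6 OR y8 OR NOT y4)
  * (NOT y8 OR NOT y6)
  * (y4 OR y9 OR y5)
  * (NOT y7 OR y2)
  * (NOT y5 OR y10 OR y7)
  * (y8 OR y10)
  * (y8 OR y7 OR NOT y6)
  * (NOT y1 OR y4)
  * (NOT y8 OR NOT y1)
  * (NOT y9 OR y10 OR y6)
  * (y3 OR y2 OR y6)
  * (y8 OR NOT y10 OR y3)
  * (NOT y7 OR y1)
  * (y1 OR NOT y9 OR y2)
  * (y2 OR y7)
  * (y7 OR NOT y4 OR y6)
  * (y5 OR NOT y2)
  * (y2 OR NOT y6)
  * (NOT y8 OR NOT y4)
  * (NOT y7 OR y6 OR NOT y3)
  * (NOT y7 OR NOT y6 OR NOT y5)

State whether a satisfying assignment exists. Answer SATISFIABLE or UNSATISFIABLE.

UNSATISFIABLE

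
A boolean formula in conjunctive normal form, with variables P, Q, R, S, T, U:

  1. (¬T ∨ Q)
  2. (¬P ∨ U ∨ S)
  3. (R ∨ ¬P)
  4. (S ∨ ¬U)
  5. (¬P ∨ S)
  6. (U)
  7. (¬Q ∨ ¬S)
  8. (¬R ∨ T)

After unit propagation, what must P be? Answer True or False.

(U) is a unit clause: U = True.
(S ∨ ¬U) with U = True leaves only S, so S = True.
From (¬S ∨ ¬Q) and S = True: Q = False.
In (¬T ∨ Q), Q is now false; ¬T must hold, so T = False.
In (¬R ∨ T), T is now false; ¬R must hold, so R = False.
From (R ∨ ¬P) and R = False: P = False.

False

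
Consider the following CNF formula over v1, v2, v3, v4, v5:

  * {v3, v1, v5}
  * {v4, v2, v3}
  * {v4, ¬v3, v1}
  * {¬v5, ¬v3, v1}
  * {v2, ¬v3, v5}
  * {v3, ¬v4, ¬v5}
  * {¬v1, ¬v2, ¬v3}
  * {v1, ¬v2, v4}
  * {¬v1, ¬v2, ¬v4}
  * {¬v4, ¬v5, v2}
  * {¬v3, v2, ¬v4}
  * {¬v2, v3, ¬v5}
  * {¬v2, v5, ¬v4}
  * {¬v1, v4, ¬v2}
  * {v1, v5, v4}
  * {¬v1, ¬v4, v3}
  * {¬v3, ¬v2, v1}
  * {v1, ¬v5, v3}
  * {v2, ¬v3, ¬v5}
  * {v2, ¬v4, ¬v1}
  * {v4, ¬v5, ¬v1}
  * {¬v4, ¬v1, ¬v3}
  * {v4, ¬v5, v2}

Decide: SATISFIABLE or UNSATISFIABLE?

v4 = True:
  v3 = True:
    propagation gives v2=True, v1=False; an empty clause results — contradiction.
  v3 = False:
    propagation gives v5=False, v1=True; an empty clause results — contradiction.
v4 = False:
  v1 = True:
    propagation gives v2=False, v3=True, v5=True; an empty clause results — contradiction.
  v1 = False:
    propagation gives v3=False, v5=True; an empty clause results — contradiction.
Every branch closes, so no satisfying assignment exists.

UNSATISFIABLE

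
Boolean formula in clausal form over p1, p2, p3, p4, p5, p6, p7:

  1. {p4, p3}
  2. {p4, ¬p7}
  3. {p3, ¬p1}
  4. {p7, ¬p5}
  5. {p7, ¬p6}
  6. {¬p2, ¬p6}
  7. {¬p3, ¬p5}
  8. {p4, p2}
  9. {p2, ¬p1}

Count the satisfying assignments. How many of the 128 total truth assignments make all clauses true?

17

Split on p2, then p3.
  p2=T, p3=T: p1 free; 3 ways for (p4,p5,p6,p7) × 2^1 = 6.
  p2=T, p3=F: remaining (p1,p4,p5,p6,p7) ∈ {(F,T,F,F,F); (F,T,F,F,T); (F,T,T,F,T)} — 3.
  p2=F, p3=T: remaining (p1,p4,p5,p6,p7) ∈ {(F,T,F,F,F); (F,T,F,F,T); (F,T,F,T,T)} — 3.
  p2=F, p3=F: 5 of the 32 assignments to (p1,p4,p5,p6,p7) work.
Total: 6 + 3 + 3 + 5 = 17.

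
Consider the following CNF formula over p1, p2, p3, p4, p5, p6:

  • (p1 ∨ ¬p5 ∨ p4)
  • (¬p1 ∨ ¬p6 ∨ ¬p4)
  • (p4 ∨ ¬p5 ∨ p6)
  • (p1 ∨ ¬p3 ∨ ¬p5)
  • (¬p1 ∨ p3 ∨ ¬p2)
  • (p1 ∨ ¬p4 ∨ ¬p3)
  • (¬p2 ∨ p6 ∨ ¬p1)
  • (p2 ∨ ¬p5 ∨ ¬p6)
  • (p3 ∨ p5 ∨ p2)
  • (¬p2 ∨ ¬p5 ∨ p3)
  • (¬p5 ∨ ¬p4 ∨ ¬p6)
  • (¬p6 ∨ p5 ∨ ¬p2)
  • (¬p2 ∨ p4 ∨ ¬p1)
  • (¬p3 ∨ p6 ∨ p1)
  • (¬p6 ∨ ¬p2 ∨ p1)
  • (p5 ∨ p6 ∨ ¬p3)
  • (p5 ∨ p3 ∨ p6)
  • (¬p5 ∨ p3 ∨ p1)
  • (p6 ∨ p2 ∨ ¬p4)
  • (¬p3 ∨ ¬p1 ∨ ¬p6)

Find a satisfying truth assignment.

p1 = False, p2 = False, p3 = True, p4 = False, p5 = False, p6 = True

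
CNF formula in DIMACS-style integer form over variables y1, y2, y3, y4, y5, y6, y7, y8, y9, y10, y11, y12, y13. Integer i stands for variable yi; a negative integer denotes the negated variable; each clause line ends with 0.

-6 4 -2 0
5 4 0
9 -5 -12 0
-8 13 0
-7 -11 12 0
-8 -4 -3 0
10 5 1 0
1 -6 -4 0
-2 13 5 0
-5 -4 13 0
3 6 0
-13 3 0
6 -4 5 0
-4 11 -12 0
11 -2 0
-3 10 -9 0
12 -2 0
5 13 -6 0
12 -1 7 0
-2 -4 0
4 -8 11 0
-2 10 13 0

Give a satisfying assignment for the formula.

y1=0  y2=0  y3=1  y4=1  y5=1  y6=0  y7=1  y8=0  y9=0  y10=0  y11=0  y12=0  y13=1

Check each clause:
  1. (y4 OR NOT y6 OR NOT y2) — NOT y6 is true.
  2. (y5 OR y4) — y4 is true.
  3. (y9 OR NOT y5 OR NOT y12) — NOT y12 is true.
  4. (NOT y8 OR y13) — NOT y8 is true.
  5. (NOT y11 OR NOT y7 OR y12) — NOT y11 is true.
  6. (NOT y4 OR NOT y8 OR NOT y3) — NOT y8 is true.
  7. (y5 OR y10 OR y1) — y5 is true.
  8. (NOT y6 OR NOT y4 OR y1) — NOT y6 is true.
  9. (NOT y2 OR y13 OR y5) — y5 is true.
  10. (y13 OR NOT y5 OR NOT y4) — y13 is true.
  11. (y3 OR y6) — y3 is true.
  12. (y3 OR NOT y13) — y3 is true.
  13. (NOT y4 OR y5 OR y6) — y5 is true.
  14. (y11 OR NOT y12 OR NOT y4) — NOT y12 is true.
  15. (y11 OR NOT y2) — NOT y2 is true.
  16. (NOT y9 OR NOT y3 OR y10) — NOT y9 is true.
  17. (y12 OR NOT y2) — NOT y2 is true.
  18. (y13 OR NOT y6 OR y5) — y13 is true.
  19. (NOT y1 OR y12 OR y7) — NOT y1 is true.
  20. (NOT y4 OR NOT y2) — NOT y2 is true.
  21. (y11 OR NOT y8 OR y4) — NOT y8 is true.
  22. (NOT y2 OR y10 OR y13) — y13 is true.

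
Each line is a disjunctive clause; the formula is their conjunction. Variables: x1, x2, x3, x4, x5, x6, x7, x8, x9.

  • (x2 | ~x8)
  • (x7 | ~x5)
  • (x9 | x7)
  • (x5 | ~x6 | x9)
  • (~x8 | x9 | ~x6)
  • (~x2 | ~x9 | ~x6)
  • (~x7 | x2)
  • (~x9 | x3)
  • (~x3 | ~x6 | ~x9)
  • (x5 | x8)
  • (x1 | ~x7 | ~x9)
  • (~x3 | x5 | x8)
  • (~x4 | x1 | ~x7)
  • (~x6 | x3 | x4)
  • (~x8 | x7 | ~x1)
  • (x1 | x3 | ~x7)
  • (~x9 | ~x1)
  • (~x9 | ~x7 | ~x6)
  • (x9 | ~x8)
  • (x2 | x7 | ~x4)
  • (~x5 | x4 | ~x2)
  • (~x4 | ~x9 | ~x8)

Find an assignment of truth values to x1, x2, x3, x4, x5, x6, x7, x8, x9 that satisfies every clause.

x6 occurs only negated in the remaining clauses — set x6 = False.
Set x1 = True and propagate.
  then x9 is forced to False.
  then x7 is forced to True.
  then x2 is forced to True.
  then x8 is forced to False.
  then x5 is forced to True.
  then x4 is forced to True.
x3 is now unconstrained; take x3 = True.

x1 = T, x2 = T, x3 = T, x4 = T, x5 = T, x6 = F, x7 = T, x8 = F, x9 = F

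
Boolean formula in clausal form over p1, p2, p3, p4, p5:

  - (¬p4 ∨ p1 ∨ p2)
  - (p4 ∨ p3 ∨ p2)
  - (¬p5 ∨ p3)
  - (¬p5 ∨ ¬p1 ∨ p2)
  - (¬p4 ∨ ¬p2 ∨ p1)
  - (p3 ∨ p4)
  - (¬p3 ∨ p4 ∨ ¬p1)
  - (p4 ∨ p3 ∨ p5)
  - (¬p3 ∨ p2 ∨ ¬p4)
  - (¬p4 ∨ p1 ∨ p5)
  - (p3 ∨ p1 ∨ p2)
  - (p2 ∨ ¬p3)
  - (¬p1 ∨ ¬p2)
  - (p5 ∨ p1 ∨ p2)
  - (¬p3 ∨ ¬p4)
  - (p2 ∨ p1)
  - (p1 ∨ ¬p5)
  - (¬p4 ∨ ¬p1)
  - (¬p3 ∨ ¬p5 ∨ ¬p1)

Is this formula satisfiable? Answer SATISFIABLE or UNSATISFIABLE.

Try p1 = False.
  then p2 is forced to True.
  then p4 is forced to False.
  then p3 is forced to True.
  then p5 is forced to False.
So p1=0  p2=1  p3=1  p4=0  p5=0 is a satisfying assignment.

SATISFIABLE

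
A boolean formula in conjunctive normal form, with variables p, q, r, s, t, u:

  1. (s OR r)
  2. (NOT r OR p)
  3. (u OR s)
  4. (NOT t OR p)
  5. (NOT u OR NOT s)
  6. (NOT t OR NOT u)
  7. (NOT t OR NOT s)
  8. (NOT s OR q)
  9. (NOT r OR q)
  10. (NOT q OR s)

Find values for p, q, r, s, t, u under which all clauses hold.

p=False, q=True, r=False, s=True, t=False, u=False

Check each clause:
  1. (r OR s) — s is true.
  2. (NOT r OR p) — NOT r is true.
  3. (u OR s) — s is true.
  4. (NOT t OR p) — NOT t is true.
  5. (NOT u OR NOT s) — NOT u is true.
  6. (NOT t OR NOT u) — NOT u is true.
  7. (NOT t OR NOT s) — NOT t is true.
  8. (q OR NOT s) — q is true.
  9. (q OR NOT r) — q is true.
  10. (NOT q OR s) — s is true.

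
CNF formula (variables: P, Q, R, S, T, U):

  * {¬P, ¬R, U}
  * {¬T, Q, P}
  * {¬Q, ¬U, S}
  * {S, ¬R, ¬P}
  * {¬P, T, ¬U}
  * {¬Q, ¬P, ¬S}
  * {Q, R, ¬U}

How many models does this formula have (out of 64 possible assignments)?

Split on P, then Q.
  P=1, Q=1: remaining (R,S,T,U) ∈ {(0,0,0,0); (0,0,1,0)} — 2.
  P=1, Q=0: 5 of the 16 assignments to (R,S,T,U) work.
  P=0, Q=1: R, T free; 3 ways for (S,U) × 2^2 = 12.
  P=0, Q=0: S free; 3 ways for (R,T,U) × 2^1 = 6.
Total: 2 + 5 + 12 + 6 = 25.

25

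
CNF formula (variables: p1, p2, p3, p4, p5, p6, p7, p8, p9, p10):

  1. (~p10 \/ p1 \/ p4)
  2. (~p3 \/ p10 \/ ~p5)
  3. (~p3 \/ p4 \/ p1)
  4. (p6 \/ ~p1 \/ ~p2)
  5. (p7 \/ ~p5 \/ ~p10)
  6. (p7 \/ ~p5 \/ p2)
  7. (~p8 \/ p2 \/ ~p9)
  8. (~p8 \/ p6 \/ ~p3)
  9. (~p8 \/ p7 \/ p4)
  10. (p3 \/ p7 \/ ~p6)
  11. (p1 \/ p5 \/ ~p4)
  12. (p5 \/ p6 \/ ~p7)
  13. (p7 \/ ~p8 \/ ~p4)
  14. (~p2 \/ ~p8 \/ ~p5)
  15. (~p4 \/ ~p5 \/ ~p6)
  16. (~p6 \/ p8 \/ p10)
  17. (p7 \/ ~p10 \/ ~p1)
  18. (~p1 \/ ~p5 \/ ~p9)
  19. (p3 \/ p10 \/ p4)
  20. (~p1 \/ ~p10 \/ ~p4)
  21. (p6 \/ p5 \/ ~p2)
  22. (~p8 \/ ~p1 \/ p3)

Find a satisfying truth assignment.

p9 occurs only negated in the remaining clauses — set p9 = False.
Set p1 = True and propagate.
For the remaining variables, p2 = True, p3 = True, p4 = True, p5 = False, p6 = True, p7 = True, p8 = True, p10 = False works.
Every clause has at least one true literal under this assignment.
Check each clause:
  1. (~p10 \/ p4 \/ p1) — p1 is true.
  2. (~p3 \/ ~p5 \/ p10) — ~p5 is true.
  3. (p4 \/ p1 \/ ~p3) — p1 is true.
  4. (p6 \/ ~p1 \/ ~p2) — p6 is true.
  5. (~p5 \/ ~p10 \/ p7) — ~p5 is true.
  6. (~p5 \/ p7 \/ p2) — p2 is true.
  7. (p2 \/ ~p8 \/ ~p9) — p2 is true.
  8. (~p3 \/ ~p8 \/ p6) — p6 is true.
  9. (~p8 \/ p7 \/ p4) — p4 is true.
  10. (~p6 \/ p7 \/ p3) — p3 is true.
  11. (p5 \/ ~p4 \/ p1) — p1 is true.
  12. (~p7 \/ p6 \/ p5) — p6 is true.
  13. (~p8 \/ ~p4 \/ p7) — p7 is true.
  14. (~p8 \/ ~p2 \/ ~p5) — ~p5 is true.
  15. (~p6 \/ ~p4 \/ ~p5) — ~p5 is true.
  16. (p10 \/ ~p6 \/ p8) — p8 is true.
  17. (~p1 \/ ~p10 \/ p7) — ~p10 is true.
  18. (~p1 \/ ~p9 \/ ~p5) — ~p5 is true.
  19. (p3 \/ p10 \/ p4) — p3 is true.
  20. (~p1 \/ ~p10 \/ ~p4) — ~p10 is true.
  21. (~p2 \/ p5 \/ p6) — p6 is true.
  22. (p3 \/ ~p8 \/ ~p1) — p3 is true.

p1=1, p2=1, p3=1, p4=1, p5=0, p6=1, p7=1, p8=1, p9=0, p10=0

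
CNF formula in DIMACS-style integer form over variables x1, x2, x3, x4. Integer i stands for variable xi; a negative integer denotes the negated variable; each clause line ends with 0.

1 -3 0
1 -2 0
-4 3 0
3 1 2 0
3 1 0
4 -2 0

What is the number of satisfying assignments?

The models are:
  x1=T x2=F x3=F x4=F
  x1=T x2=F x3=T x4=F
  x1=T x2=F x3=T x4=T
  x1=T x2=T x3=T x4=T
Count: 4.

4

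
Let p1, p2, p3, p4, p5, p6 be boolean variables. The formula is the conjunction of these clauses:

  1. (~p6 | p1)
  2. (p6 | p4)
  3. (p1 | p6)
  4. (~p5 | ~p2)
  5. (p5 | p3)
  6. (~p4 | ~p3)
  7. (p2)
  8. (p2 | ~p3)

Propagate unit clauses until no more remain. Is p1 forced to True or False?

True

Unit clause (p2) sets p2 = True.
From (~p2 | ~p5) and p2 = True: p5 = False.
In (p5 | p3), p5 is now false; p3 must hold, so p3 = True.
(~p4 | ~p3) with p3 = True leaves only ~p4, so p4 = False.
From (p4 | p6) and p4 = False: p6 = True.
From (~p6 | p1) and p6 = True: p1 = True.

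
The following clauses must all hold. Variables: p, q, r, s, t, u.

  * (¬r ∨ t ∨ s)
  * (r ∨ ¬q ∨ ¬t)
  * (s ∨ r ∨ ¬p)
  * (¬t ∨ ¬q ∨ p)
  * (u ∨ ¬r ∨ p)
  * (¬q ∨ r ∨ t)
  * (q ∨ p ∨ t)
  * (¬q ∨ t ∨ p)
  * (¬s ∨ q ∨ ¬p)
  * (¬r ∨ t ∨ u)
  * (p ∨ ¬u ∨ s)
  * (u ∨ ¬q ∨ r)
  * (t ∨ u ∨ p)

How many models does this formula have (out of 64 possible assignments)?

11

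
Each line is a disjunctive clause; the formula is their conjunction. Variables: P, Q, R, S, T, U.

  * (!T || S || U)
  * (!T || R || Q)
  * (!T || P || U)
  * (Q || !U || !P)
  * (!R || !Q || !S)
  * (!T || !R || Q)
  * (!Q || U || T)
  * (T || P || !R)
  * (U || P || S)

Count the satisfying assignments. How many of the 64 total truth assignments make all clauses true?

19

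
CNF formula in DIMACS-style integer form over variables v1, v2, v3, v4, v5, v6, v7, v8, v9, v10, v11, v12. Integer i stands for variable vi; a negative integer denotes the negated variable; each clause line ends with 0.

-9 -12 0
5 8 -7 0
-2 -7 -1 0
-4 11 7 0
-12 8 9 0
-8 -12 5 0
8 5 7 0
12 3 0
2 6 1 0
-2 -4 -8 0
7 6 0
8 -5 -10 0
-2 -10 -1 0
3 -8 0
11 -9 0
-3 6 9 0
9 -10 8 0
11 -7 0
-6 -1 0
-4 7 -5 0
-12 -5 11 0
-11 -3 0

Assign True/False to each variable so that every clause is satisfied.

v1=False, v2=False, v3=True, v4=False, v5=True, v6=True, v7=False, v8=False, v9=False, v10=False, v11=False, v12=False

Pure literal: v4 appears only negated; assign v4 = False.
v10 occurs only negated in the remaining clauses — set v10 = False.
Try v1 = False.
Branch on v2: take v2 = False.
  then v6 is forced to True.
The remaining clauses are satisfied by v3 = True, v5 = True, v7 = False, v8 = False, v9 = False, v11 = False, v12 = False.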